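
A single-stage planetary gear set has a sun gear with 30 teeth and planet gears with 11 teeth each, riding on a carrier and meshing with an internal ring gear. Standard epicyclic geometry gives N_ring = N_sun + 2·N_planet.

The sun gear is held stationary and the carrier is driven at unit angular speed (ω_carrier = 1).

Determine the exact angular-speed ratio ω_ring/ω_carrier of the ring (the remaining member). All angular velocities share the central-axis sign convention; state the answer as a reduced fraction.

41/26

N_ring = 30 + 2·11 = 52
30(ω_s−ω_c) = −52(ω_r−ω_c),  ω_s=0, ω_c=1
ω_r = 1 − (30/52)(0−1) = 41/26
ω_r/ω_c = 41/26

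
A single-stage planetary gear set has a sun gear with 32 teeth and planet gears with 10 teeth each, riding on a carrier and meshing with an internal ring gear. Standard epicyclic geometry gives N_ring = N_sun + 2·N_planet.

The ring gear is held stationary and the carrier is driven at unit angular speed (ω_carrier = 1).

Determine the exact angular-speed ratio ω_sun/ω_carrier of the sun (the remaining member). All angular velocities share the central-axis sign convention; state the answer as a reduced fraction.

21/8

N_ring = 32 + 2·10 = 52
32(ω_s−ω_c) = −52(ω_r−ω_c),  ω_r=0, ω_c=1
ω_s = 1 − (52/32)(0−1) = 21/8
ω_s/ω_c = 21/8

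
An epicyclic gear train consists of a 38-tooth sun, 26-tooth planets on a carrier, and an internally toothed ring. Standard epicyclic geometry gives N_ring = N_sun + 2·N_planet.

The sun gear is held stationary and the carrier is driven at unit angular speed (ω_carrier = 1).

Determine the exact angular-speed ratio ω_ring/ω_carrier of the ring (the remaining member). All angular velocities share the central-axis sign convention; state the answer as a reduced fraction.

64/45

N_ring = 38 + 2·26 = 90
38(ω_s−ω_c) = −90(ω_r−ω_c),  ω_s=0, ω_c=1
ω_r = 1 − (38/90)(0−1) = 64/45
ω_r/ω_c = 64/45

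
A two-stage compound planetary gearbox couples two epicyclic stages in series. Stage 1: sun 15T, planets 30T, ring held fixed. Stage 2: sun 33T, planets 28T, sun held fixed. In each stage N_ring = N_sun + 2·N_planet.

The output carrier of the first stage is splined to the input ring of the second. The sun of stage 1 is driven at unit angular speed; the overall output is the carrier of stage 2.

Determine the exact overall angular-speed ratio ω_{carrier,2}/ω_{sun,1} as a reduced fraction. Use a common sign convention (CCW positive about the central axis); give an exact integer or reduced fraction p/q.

89/732

Stage 1: N_ring = 15 + 2·30 = 75
Stage 1: 15(ω_s−ω_c) = −75(ω_r−ω_c),  ω_r=0, ω_s=1
Stage 1: 15(1−ω_c) = −75(0−ω_c)  ⇒  90ω_c = 15  ⇒  ω_c = 1/6
  ⇒ ω_c¹/ω_s¹ = 1/6
Stage 2: N_ring = 33 + 2·28 = 89
Stage 2: 33(ω_s−ω_c) = −89(ω_r−ω_c),  ω_s=0, ω_r=1
Stage 2: 33(0−ω_c) = −89(1−ω_c)  ⇒  122ω_c = 89  ⇒  ω_c = 89/122
  ⇒ ω_c²/ω_r² = 89/122
Coupling ω_r² = ω_c¹ ⇒ overall = 1/6 × 89/122 = 89/732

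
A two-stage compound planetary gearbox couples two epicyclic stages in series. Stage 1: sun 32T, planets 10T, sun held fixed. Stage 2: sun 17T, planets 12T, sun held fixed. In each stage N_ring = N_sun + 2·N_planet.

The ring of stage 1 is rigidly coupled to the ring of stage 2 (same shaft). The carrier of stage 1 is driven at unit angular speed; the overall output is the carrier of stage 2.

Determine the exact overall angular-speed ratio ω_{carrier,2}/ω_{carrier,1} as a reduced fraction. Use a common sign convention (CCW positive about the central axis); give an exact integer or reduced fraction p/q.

861/754

Stage 1: N_ring = 32 + 2·10 = 52
Stage 1: 32(ω_s−ω_c) = −52(ω_r−ω_c),  ω_s=0, ω_c=1
Stage 1: ω_r = 1 − (32/52)(0−1) = 21/13
  ⇒ ω_r¹/ω_c¹ = 21/13
Stage 2: N_ring = 17 + 2·12 = 41
Stage 2: 17(ω_s−ω_c) = −41(ω_r−ω_c),  ω_s=0, ω_r=1
Stage 2: 17(0−ω_c) = −41(1−ω_c)  ⇒  58ω_c = 41  ⇒  ω_c = 41/58
  ⇒ ω_c²/ω_r² = 41/58
Coupling ω_r² = ω_r¹ ⇒ overall = 21/13 × 41/58 = 861/754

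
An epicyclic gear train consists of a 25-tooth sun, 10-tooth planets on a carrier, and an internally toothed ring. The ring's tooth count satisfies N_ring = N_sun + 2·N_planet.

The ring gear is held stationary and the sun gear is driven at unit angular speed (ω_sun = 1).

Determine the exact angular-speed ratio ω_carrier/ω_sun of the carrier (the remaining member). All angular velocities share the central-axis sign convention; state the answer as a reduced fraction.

N_ring = 25 + 2·10 = 45
25(ω_s−ω_c) = −45(ω_r−ω_c),  ω_r=0, ω_s=1
25(1−ω_c) = −45(0−ω_c)  ⇒  70ω_c = 25  ⇒  ω_c = 5/14
ω_c/ω_s = 5/14

5/14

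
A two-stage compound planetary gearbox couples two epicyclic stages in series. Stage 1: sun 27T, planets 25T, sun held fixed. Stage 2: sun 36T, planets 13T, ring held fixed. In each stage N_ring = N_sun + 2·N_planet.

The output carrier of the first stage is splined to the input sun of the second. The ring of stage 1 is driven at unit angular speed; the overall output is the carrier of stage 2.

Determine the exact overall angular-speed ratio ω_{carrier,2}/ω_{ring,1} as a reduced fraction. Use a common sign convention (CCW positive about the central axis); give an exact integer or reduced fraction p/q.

99/364

Stage 1: N_ring = 27 + 2·25 = 77
Stage 1: 27(ω_s−ω_c) = −77(ω_r−ω_c),  ω_s=0, ω_r=1
Stage 1: 27(0−ω_c) = −77(1−ω_c)  ⇒  104ω_c = 77  ⇒  ω_c = 77/104
  ⇒ ω_c¹/ω_r¹ = 77/104
Stage 2: N_ring = 36 + 2·13 = 62
Stage 2: 36(ω_s−ω_c) = −62(ω_r−ω_c),  ω_r=0, ω_s=1
Stage 2: 36(1−ω_c) = −62(0−ω_c)  ⇒  98ω_c = 36  ⇒  ω_c = 18/49
  ⇒ ω_c²/ω_s² = 18/49
Coupling ω_s² = ω_c¹ ⇒ overall = 77/104 × 18/49 = 99/364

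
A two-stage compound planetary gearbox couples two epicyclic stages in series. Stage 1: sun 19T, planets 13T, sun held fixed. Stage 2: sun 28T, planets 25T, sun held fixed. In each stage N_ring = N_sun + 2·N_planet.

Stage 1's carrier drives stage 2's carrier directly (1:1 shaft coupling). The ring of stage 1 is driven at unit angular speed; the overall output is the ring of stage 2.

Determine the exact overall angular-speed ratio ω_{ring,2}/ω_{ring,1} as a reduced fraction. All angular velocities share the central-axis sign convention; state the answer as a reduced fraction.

795/832

Stage 1: N_ring = 19 + 2·13 = 45
Stage 1: 19(ω_s−ω_c) = −45(ω_r−ω_c),  ω_s=0, ω_r=1
Stage 1: 19(0−ω_c) = −45(1−ω_c)  ⇒  64ω_c = 45  ⇒  ω_c = 45/64
  ⇒ ω_c¹/ω_r¹ = 45/64
Stage 2: N_ring = 28 + 2·25 = 78
Stage 2: 28(ω_s−ω_c) = −78(ω_r−ω_c),  ω_s=0, ω_c=1
Stage 2: ω_r = 1 − (28/78)(0−1) = 53/39
  ⇒ ω_r²/ω_c² = 53/39
Coupling ω_c² = ω_c¹ ⇒ overall = 45/64 × 53/39 = 795/832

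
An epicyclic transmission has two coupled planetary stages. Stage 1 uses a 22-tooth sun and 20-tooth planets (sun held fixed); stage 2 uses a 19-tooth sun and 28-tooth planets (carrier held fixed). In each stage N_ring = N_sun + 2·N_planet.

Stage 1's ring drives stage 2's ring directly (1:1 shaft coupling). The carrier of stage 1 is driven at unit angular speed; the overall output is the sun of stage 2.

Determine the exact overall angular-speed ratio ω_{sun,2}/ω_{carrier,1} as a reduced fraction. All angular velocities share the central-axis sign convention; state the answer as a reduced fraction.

Stage 1: N_ring = 22 + 2·20 = 62
Stage 1: 22(ω_s−ω_c) = −62(ω_r−ω_c),  ω_s=0, ω_c=1
Stage 1: ω_r = 1 − (22/62)(0−1) = 42/31
  ⇒ ω_r¹/ω_c¹ = 42/31
Stage 2: N_ring = 19 + 2·28 = 75
Stage 2: 19(ω_s−ω_c) = −75(ω_r−ω_c),  ω_c=0, ω_r=1
Stage 2: ω_s = 0 − (75/19)(1−0) = -75/19
  ⇒ ω_s²/ω_r² = -75/19
Coupling ω_r² = ω_r¹ ⇒ overall = 42/31 × -75/19 = -3150/589

-3150/589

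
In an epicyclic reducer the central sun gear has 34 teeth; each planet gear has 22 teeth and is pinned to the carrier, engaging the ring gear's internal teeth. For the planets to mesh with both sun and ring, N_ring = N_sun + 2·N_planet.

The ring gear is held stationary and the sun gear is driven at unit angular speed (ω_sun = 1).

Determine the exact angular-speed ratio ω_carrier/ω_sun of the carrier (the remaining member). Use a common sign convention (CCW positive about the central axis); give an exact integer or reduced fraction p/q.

17/56

N_ring = 34 + 2·22 = 78
34(ω_s−ω_c) = −78(ω_r−ω_c),  ω_r=0, ω_s=1
34(1−ω_c) = −78(0−ω_c)  ⇒  112ω_c = 34  ⇒  ω_c = 17/56
ω_c/ω_s = 17/56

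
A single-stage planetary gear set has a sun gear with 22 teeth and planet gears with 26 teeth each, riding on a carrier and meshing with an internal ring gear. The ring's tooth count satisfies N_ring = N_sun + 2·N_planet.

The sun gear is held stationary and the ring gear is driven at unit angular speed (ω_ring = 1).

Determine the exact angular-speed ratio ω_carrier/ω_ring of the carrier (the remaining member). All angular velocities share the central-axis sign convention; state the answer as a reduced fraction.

37/48

N_ring = 22 + 2·26 = 74
22(ω_s−ω_c) = −74(ω_r−ω_c),  ω_s=0, ω_r=1
22(0−ω_c) = −74(1−ω_c)  ⇒  96ω_c = 74  ⇒  ω_c = 37/48
ω_c/ω_r = 37/48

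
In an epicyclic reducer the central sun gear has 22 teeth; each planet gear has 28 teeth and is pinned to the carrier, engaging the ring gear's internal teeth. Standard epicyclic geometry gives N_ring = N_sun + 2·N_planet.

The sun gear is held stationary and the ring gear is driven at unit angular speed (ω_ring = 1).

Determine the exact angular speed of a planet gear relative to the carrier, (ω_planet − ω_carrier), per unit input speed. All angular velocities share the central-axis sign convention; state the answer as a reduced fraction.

429/700

N_ring = 22 + 2·28 = 78
22(ω_s−ω_c) = −78(ω_r−ω_c),  ω_s=0, ω_r=1
22(0−ω_c) = −78(1−ω_c)  ⇒  100ω_c = 78  ⇒  ω_c = 39/50
sun–planet: 22·(0−39/50) = −28·(ω_p−ω_c)  ⇒  ω_p−ω_c = −(22/28)·(-39/50) = 429/700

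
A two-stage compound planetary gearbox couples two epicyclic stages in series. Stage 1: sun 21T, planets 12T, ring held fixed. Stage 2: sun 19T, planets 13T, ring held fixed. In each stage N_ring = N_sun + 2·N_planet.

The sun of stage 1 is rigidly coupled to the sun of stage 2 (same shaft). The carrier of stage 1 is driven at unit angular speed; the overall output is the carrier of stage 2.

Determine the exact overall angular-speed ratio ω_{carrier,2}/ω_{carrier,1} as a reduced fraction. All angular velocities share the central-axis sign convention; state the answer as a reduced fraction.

209/224

Stage 1: N_ring = 21 + 2·12 = 45
Stage 1: 21(ω_s−ω_c) = −45(ω_r−ω_c),  ω_r=0, ω_c=1
Stage 1: ω_s = 1 − (45/21)(0−1) = 22/7
  ⇒ ω_s¹/ω_c¹ = 22/7
Stage 2: N_ring = 19 + 2·13 = 45
Stage 2: 19(ω_s−ω_c) = −45(ω_r−ω_c),  ω_r=0, ω_s=1
Stage 2: 19(1−ω_c) = −45(0−ω_c)  ⇒  64ω_c = 19  ⇒  ω_c = 19/64
  ⇒ ω_c²/ω_s² = 19/64
Coupling ω_s² = ω_s¹ ⇒ overall = 22/7 × 19/64 = 209/224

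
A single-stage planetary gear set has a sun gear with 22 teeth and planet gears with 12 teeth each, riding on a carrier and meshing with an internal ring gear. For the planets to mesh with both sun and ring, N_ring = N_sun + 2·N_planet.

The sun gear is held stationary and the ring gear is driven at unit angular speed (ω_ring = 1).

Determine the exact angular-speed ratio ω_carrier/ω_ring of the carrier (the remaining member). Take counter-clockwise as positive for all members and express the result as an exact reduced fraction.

N_ring = 22 + 2·12 = 46
22(ω_s−ω_c) = −46(ω_r−ω_c),  ω_s=0, ω_r=1
22(0−ω_c) = −46(1−ω_c)  ⇒  68ω_c = 46  ⇒  ω_c = 23/34
ω_c/ω_r = 23/34

23/34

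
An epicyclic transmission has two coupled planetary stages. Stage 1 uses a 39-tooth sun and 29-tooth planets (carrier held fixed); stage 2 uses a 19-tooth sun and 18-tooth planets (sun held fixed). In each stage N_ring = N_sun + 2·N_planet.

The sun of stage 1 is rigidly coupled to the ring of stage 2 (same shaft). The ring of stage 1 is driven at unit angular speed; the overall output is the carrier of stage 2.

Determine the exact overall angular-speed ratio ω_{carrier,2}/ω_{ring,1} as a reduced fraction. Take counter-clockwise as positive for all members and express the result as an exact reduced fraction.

-5335/2886

Stage 1: N_ring = 39 + 2·29 = 97
Stage 1: 39(ω_s−ω_c) = −97(ω_r−ω_c),  ω_c=0, ω_r=1
Stage 1: ω_s = 0 − (97/39)(1−0) = -97/39
  ⇒ ω_s¹/ω_r¹ = -97/39
Stage 2: N_ring = 19 + 2·18 = 55
Stage 2: 19(ω_s−ω_c) = −55(ω_r−ω_c),  ω_s=0, ω_r=1
Stage 2: 19(0−ω_c) = −55(1−ω_c)  ⇒  74ω_c = 55  ⇒  ω_c = 55/74
  ⇒ ω_c²/ω_r² = 55/74
Coupling ω_r² = ω_s¹ ⇒ overall = -97/39 × 55/74 = -5335/2886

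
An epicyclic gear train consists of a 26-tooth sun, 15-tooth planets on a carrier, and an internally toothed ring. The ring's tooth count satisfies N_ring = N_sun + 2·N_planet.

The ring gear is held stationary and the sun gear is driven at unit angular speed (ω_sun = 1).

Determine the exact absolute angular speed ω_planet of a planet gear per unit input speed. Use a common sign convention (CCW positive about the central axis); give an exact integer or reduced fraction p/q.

-13/15

N_ring = 26 + 2·15 = 56
26(ω_s−ω_c) = −56(ω_r−ω_c),  ω_r=0, ω_s=1
26(1−ω_c) = −56(0−ω_c)  ⇒  82ω_c = 26  ⇒  ω_c = 13/41
sun–planet: 26·(1−13/41) = −15·(ω_p−ω_c)  ⇒  ω_p−ω_c = −(26/15)·(28/41) = -728/615
ω_p = 13/41 − 728/615 = -13/15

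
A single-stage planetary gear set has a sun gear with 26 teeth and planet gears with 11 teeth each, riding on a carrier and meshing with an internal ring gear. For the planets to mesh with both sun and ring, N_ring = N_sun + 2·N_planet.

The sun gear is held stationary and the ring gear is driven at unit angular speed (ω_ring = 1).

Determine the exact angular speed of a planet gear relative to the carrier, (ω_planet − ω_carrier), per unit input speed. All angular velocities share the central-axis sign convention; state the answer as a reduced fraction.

624/407

N_ring = 26 + 2·11 = 48
26(ω_s−ω_c) = −48(ω_r−ω_c),  ω_s=0, ω_r=1
26(0−ω_c) = −48(1−ω_c)  ⇒  74ω_c = 48  ⇒  ω_c = 24/37
sun–planet: 26·(0−24/37) = −11·(ω_p−ω_c)  ⇒  ω_p−ω_c = −(26/11)·(-24/37) = 624/407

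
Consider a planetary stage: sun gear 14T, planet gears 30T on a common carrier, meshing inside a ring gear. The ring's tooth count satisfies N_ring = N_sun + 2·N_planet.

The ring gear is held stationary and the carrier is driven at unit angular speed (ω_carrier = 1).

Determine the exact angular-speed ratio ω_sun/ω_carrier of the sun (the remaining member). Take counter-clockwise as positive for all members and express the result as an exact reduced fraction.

44/7

N_ring = 14 + 2·30 = 74
14(ω_s−ω_c) = −74(ω_r−ω_c),  ω_r=0, ω_c=1
ω_s = 1 − (74/14)(0−1) = 44/7
ω_s/ω_c = 44/7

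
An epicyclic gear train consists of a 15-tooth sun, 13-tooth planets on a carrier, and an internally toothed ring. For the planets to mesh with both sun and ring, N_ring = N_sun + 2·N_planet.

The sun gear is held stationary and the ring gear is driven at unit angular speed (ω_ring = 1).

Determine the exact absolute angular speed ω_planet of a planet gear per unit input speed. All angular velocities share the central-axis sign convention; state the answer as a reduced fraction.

N_ring = 15 + 2·13 = 41
15(ω_s−ω_c) = −41(ω_r−ω_c),  ω_s=0, ω_r=1
15(0−ω_c) = −41(1−ω_c)  ⇒  56ω_c = 41  ⇒  ω_c = 41/56
sun–planet: 15·(0−41/56) = −13·(ω_p−ω_c)  ⇒  ω_p−ω_c = −(15/13)·(-41/56) = 615/728
ω_p = 41/56 + 615/728 = 41/26

41/26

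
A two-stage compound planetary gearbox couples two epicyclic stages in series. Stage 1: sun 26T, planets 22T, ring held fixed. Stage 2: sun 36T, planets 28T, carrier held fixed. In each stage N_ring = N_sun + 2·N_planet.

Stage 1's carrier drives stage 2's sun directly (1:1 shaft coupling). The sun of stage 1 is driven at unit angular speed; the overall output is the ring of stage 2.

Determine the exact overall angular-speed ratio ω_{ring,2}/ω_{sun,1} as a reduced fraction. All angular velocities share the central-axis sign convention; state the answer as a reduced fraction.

Stage 1: N_ring = 26 + 2·22 = 70
Stage 1: 26(ω_s−ω_c) = −70(ω_r−ω_c),  ω_r=0, ω_s=1
Stage 1: 26(1−ω_c) = −70(0−ω_c)  ⇒  96ω_c = 26  ⇒  ω_c = 13/48
  ⇒ ω_c¹/ω_s¹ = 13/48
Stage 2: N_ring = 36 + 2·28 = 92
Stage 2: 36(ω_s−ω_c) = −92(ω_r−ω_c),  ω_c=0, ω_s=1
Stage 2: ω_r = 0 − (36/92)(1−0) = -9/23
  ⇒ ω_r²/ω_s² = -9/23
Coupling ω_s² = ω_c¹ ⇒ overall = 13/48 × -9/23 = -39/368

-39/368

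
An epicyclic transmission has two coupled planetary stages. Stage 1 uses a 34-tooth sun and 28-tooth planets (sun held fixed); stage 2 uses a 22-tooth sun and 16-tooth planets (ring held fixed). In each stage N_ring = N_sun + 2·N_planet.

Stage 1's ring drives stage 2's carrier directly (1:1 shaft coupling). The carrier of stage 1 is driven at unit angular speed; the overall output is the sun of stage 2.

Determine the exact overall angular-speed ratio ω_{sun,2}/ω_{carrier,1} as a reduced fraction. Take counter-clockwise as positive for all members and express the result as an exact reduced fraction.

Stage 1: N_ring = 34 + 2·28 = 90
Stage 1: 34(ω_s−ω_c) = −90(ω_r−ω_c),  ω_s=0, ω_c=1
Stage 1: ω_r = 1 − (34/90)(0−1) = 62/45
  ⇒ ω_r¹/ω_c¹ = 62/45
Stage 2: N_ring = 22 + 2·16 = 54
Stage 2: 22(ω_s−ω_c) = −54(ω_r−ω_c),  ω_r=0, ω_c=1
Stage 2: ω_s = 1 − (54/22)(0−1) = 38/11
  ⇒ ω_s²/ω_c² = 38/11
Coupling ω_c² = ω_r¹ ⇒ overall = 62/45 × 38/11 = 2356/495

2356/495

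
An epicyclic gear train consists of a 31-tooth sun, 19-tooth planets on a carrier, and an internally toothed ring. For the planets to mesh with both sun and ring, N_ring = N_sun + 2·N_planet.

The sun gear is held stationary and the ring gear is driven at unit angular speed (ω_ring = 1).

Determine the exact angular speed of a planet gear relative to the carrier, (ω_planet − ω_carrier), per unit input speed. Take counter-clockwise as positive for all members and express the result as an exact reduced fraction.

N_ring = 31 + 2·19 = 69
31(ω_s−ω_c) = −69(ω_r−ω_c),  ω_s=0, ω_r=1
31(0−ω_c) = −69(1−ω_c)  ⇒  100ω_c = 69  ⇒  ω_c = 69/100
sun–planet: 31·(0−69/100) = −19·(ω_p−ω_c)  ⇒  ω_p−ω_c = −(31/19)·(-69/100) = 2139/1900

2139/1900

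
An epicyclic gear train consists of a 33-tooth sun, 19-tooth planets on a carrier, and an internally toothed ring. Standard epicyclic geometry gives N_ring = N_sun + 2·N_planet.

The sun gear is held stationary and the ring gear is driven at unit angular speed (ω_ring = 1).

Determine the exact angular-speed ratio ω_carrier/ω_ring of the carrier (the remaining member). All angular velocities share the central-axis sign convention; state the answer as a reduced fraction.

N_ring = 33 + 2·19 = 71
33(ω_s−ω_c) = −71(ω_r−ω_c),  ω_s=0, ω_r=1
33(0−ω_c) = −71(1−ω_c)  ⇒  104ω_c = 71  ⇒  ω_c = 71/104
ω_c/ω_r = 71/104

71/104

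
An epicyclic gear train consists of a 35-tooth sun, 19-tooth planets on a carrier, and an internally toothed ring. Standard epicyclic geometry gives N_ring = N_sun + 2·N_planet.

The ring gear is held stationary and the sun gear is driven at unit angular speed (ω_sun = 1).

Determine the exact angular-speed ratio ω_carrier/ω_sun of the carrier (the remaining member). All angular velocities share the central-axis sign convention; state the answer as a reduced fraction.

N_ring = 35 + 2·19 = 73
35(ω_s−ω_c) = −73(ω_r−ω_c),  ω_r=0, ω_s=1
35(1−ω_c) = −73(0−ω_c)  ⇒  108ω_c = 35  ⇒  ω_c = 35/108
ω_c/ω_s = 35/108

35/108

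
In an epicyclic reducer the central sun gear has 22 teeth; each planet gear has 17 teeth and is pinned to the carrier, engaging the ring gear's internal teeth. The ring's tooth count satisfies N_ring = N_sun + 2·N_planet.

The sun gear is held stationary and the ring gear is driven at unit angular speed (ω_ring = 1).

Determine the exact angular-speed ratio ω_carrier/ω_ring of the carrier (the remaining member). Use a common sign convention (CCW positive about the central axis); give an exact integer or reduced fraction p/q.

N_ring = 22 + 2·17 = 56
22(ω_s−ω_c) = −56(ω_r−ω_c),  ω_s=0, ω_r=1
22(0−ω_c) = −56(1−ω_c)  ⇒  78ω_c = 56  ⇒  ω_c = 28/39
ω_c/ω_r = 28/39

28/39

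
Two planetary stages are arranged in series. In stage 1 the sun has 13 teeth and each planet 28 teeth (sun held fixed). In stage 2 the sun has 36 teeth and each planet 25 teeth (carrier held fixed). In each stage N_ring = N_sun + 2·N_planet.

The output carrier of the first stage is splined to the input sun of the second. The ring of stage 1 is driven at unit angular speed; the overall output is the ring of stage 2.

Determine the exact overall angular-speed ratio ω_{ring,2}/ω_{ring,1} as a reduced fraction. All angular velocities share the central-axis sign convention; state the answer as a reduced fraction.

Stage 1: N_ring = 13 + 2·28 = 69
Stage 1: 13(ω_s−ω_c) = −69(ω_r−ω_c),  ω_s=0, ω_r=1
Stage 1: 13(0−ω_c) = −69(1−ω_c)  ⇒  82ω_c = 69  ⇒  ω_c = 69/82
  ⇒ ω_c¹/ω_r¹ = 69/82
Stage 2: N_ring = 36 + 2·25 = 86
Stage 2: 36(ω_s−ω_c) = −86(ω_r−ω_c),  ω_c=0, ω_s=1
Stage 2: ω_r = 0 − (36/86)(1−0) = -18/43
  ⇒ ω_r²/ω_s² = -18/43
Coupling ω_s² = ω_c¹ ⇒ overall = 69/82 × -18/43 = -621/1763

-621/1763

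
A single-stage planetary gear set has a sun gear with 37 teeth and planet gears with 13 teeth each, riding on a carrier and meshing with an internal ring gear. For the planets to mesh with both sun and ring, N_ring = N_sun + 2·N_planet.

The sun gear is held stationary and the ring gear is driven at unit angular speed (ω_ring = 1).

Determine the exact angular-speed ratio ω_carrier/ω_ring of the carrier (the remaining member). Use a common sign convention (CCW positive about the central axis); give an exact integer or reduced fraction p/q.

N_ring = 37 + 2·13 = 63
37(ω_s−ω_c) = −63(ω_r−ω_c),  ω_s=0, ω_r=1
37(0−ω_c) = −63(1−ω_c)  ⇒  100ω_c = 63  ⇒  ω_c = 63/100
ω_c/ω_r = 63/100

63/100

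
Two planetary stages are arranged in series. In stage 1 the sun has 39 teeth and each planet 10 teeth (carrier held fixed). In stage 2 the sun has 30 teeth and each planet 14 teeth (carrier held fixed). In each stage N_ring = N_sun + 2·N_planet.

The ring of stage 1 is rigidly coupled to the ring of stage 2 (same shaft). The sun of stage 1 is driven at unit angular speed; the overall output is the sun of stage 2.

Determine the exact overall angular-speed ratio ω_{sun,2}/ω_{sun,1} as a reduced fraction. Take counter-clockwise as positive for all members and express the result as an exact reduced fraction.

Stage 1: N_ring = 39 + 2·10 = 59
Stage 1: 39(ω_s−ω_c) = −59(ω_r−ω_c),  ω_c=0, ω_s=1
Stage 1: ω_r = 0 − (39/59)(1−0) = -39/59
  ⇒ ω_r¹/ω_s¹ = -39/59
Stage 2: N_ring = 30 + 2·14 = 58
Stage 2: 30(ω_s−ω_c) = −58(ω_r−ω_c),  ω_c=0, ω_r=1
Stage 2: ω_s = 0 − (58/30)(1−0) = -29/15
  ⇒ ω_s²/ω_r² = -29/15
Coupling ω_r² = ω_r¹ ⇒ overall = -39/59 × -29/15 = 377/295

377/295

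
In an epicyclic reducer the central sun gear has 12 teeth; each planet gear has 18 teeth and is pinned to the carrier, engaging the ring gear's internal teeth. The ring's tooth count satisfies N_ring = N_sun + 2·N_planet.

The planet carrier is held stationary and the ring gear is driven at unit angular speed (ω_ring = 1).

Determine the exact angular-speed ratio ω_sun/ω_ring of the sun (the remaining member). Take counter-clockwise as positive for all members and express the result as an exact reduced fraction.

N_ring = 12 + 2·18 = 48
12(ω_s−ω_c) = −48(ω_r−ω_c),  ω_c=0, ω_r=1
ω_s = 0 − (48/12)(1−0) = -4
ω_s/ω_r = -4

-4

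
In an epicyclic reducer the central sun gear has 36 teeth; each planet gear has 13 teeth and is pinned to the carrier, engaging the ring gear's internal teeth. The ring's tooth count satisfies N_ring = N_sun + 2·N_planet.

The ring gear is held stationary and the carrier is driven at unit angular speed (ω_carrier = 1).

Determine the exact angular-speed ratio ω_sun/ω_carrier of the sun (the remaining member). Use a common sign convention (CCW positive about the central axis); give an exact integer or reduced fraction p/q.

N_ring = 36 + 2·13 = 62
36(ω_s−ω_c) = −62(ω_r−ω_c),  ω_r=0, ω_c=1
ω_s = 1 − (62/36)(0−1) = 49/18
ω_s/ω_c = 49/18

49/18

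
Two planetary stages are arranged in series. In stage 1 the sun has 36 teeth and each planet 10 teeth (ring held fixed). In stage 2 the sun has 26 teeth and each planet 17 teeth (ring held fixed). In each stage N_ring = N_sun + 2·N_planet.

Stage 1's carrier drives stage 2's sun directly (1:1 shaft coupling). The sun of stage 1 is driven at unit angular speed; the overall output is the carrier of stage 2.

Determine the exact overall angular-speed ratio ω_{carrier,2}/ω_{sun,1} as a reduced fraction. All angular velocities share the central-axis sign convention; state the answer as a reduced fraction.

Stage 1: N_ring = 36 + 2·10 = 56
Stage 1: 36(ω_s−ω_c) = −56(ω_r−ω_c),  ω_r=0, ω_s=1
Stage 1: 36(1−ω_c) = −56(0−ω_c)  ⇒  92ω_c = 36  ⇒  ω_c = 9/23
  ⇒ ω_c¹/ω_s¹ = 9/23
Stage 2: N_ring = 26 + 2·17 = 60
Stage 2: 26(ω_s−ω_c) = −60(ω_r−ω_c),  ω_r=0, ω_s=1
Stage 2: 26(1−ω_c) = −60(0−ω_c)  ⇒  86ω_c = 26  ⇒  ω_c = 13/43
  ⇒ ω_c²/ω_s² = 13/43
Coupling ω_s² = ω_c¹ ⇒ overall = 9/23 × 13/43 = 117/989

117/989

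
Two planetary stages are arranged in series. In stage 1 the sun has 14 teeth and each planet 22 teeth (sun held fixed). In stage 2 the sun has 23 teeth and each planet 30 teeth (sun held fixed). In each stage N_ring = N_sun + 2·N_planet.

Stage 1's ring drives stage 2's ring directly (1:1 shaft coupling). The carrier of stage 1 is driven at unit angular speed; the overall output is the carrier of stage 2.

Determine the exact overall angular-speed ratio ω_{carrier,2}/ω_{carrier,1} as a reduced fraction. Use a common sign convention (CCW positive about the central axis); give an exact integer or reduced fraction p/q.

Stage 1: N_ring = 14 + 2·22 = 58
Stage 1: 14(ω_s−ω_c) = −58(ω_r−ω_c),  ω_s=0, ω_c=1
Stage 1: ω_r = 1 − (14/58)(0−1) = 36/29
  ⇒ ω_r¹/ω_c¹ = 36/29
Stage 2: N_ring = 23 + 2·30 = 83
Stage 2: 23(ω_s−ω_c) = −83(ω_r−ω_c),  ω_s=0, ω_r=1
Stage 2: 23(0−ω_c) = −83(1−ω_c)  ⇒  106ω_c = 83  ⇒  ω_c = 83/106
  ⇒ ω_c²/ω_r² = 83/106
Coupling ω_r² = ω_r¹ ⇒ overall = 36/29 × 83/106 = 1494/1537

1494/1537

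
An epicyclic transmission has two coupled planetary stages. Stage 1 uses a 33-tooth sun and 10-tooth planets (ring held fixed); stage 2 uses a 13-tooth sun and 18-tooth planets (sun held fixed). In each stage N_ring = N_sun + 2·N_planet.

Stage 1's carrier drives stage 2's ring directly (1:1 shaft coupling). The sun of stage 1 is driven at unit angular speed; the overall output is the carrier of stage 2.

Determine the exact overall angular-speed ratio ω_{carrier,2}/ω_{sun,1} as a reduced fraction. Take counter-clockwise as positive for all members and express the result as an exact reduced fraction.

1617/5332

Stage 1: N_ring = 33 + 2·10 = 53
Stage 1: 33(ω_s−ω_c) = −53(ω_r−ω_c),  ω_r=0, ω_s=1
Stage 1: 33(1−ω_c) = −53(0−ω_c)  ⇒  86ω_c = 33  ⇒  ω_c = 33/86
  ⇒ ω_c¹/ω_s¹ = 33/86
Stage 2: N_ring = 13 + 2·18 = 49
Stage 2: 13(ω_s−ω_c) = −49(ω_r−ω_c),  ω_s=0, ω_r=1
Stage 2: 13(0−ω_c) = −49(1−ω_c)  ⇒  62ω_c = 49  ⇒  ω_c = 49/62
  ⇒ ω_c²/ω_r² = 49/62
Coupling ω_r² = ω_c¹ ⇒ overall = 33/86 × 49/62 = 1617/5332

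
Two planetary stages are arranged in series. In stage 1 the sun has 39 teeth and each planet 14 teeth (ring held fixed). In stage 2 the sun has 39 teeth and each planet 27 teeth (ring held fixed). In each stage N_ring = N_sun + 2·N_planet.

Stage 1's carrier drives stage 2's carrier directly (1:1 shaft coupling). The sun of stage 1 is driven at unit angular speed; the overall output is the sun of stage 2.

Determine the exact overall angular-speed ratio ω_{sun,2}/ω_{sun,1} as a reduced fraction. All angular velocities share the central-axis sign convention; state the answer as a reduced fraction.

Stage 1: N_ring = 39 + 2·14 = 67
Stage 1: 39(ω_s−ω_c) = −67(ω_r−ω_c),  ω_r=0, ω_s=1
Stage 1: 39(1−ω_c) = −67(0−ω_c)  ⇒  106ω_c = 39  ⇒  ω_c = 39/106
  ⇒ ω_c¹/ω_s¹ = 39/106
Stage 2: N_ring = 39 + 2·27 = 93
Stage 2: 39(ω_s−ω_c) = −93(ω_r−ω_c),  ω_r=0, ω_c=1
Stage 2: ω_s = 1 − (93/39)(0−1) = 44/13
  ⇒ ω_s²/ω_c² = 44/13
Coupling ω_c² = ω_c¹ ⇒ overall = 39/106 × 44/13 = 66/53

66/53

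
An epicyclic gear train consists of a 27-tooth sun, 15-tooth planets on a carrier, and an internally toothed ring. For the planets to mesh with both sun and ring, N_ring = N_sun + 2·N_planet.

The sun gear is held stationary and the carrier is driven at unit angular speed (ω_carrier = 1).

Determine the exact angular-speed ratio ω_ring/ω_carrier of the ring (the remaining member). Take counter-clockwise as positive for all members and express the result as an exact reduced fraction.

28/19

N_ring = 27 + 2·15 = 57
27(ω_s−ω_c) = −57(ω_r−ω_c),  ω_s=0, ω_c=1
ω_r = 1 − (27/57)(0−1) = 28/19
ω_r/ω_c = 28/19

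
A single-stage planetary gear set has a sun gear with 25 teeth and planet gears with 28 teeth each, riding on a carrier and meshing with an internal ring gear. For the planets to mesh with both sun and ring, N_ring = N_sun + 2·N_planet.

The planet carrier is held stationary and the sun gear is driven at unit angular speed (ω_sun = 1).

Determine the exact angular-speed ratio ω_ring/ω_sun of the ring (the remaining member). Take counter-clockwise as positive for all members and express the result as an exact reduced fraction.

-25/81

N_ring = 25 + 2·28 = 81
25(ω_s−ω_c) = −81(ω_r−ω_c),  ω_c=0, ω_s=1
ω_r = 0 − (25/81)(1−0) = -25/81
ω_r/ω_s = -25/81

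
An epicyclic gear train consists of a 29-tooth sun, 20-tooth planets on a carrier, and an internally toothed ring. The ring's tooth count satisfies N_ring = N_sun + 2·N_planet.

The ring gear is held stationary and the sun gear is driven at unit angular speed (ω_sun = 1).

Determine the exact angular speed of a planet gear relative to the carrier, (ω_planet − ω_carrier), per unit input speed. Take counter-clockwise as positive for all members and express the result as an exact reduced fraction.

N_ring = 29 + 2·20 = 69
29(ω_s−ω_c) = −69(ω_r−ω_c),  ω_r=0, ω_s=1
29(1−ω_c) = −69(0−ω_c)  ⇒  98ω_c = 29  ⇒  ω_c = 29/98
sun–planet: 29·(1−29/98) = −20·(ω_p−ω_c)  ⇒  ω_p−ω_c = −(29/20)·(69/98) = -2001/1960

-2001/1960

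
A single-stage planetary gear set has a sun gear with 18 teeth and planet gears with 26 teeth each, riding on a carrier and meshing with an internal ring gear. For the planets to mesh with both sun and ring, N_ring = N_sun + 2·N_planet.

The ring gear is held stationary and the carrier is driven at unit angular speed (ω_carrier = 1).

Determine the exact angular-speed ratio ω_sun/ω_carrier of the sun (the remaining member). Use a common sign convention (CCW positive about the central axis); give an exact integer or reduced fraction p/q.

44/9

N_ring = 18 + 2·26 = 70
18(ω_s−ω_c) = −70(ω_r−ω_c),  ω_r=0, ω_c=1
ω_s = 1 − (70/18)(0−1) = 44/9
ω_s/ω_c = 44/9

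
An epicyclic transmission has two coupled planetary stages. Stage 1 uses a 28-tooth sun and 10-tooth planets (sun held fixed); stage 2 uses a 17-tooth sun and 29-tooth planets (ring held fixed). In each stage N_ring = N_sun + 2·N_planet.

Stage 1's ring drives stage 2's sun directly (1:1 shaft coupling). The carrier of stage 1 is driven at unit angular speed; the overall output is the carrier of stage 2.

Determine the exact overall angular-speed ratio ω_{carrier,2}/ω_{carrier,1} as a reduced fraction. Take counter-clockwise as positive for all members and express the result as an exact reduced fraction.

Stage 1: N_ring = 28 + 2·10 = 48
Stage 1: 28(ω_s−ω_c) = −48(ω_r−ω_c),  ω_s=0, ω_c=1
Stage 1: ω_r = 1 − (28/48)(0−1) = 19/12
  ⇒ ω_r¹/ω_c¹ = 19/12
Stage 2: N_ring = 17 + 2·29 = 75
Stage 2: 17(ω_s−ω_c) = −75(ω_r−ω_c),  ω_r=0, ω_s=1
Stage 2: 17(1−ω_c) = −75(0−ω_c)  ⇒  92ω_c = 17  ⇒  ω_c = 17/92
  ⇒ ω_c²/ω_s² = 17/92
Coupling ω_s² = ω_r¹ ⇒ overall = 19/12 × 17/92 = 323/1104

323/1104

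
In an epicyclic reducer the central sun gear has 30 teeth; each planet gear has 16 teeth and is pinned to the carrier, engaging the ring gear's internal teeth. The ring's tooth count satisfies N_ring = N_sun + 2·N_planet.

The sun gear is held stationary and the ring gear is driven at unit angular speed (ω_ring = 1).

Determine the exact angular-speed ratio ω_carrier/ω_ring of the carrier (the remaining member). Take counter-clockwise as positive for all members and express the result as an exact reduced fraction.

31/46

N_ring = 30 + 2·16 = 62
30(ω_s−ω_c) = −62(ω_r−ω_c),  ω_s=0, ω_r=1
30(0−ω_c) = −62(1−ω_c)  ⇒  92ω_c = 62  ⇒  ω_c = 31/46
ω_c/ω_r = 31/46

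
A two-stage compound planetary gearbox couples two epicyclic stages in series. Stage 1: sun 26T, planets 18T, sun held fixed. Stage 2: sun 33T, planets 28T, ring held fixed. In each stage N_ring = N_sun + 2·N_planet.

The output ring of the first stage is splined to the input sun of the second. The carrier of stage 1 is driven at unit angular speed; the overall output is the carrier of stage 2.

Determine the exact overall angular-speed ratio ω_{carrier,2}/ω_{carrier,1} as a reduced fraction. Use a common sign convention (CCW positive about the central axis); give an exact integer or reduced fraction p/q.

Stage 1: N_ring = 26 + 2·18 = 62
Stage 1: 26(ω_s−ω_c) = −62(ω_r−ω_c),  ω_s=0, ω_c=1
Stage 1: ω_r = 1 − (26/62)(0−1) = 44/31
  ⇒ ω_r¹/ω_c¹ = 44/31
Stage 2: N_ring = 33 + 2·28 = 89
Stage 2: 33(ω_s−ω_c) = −89(ω_r−ω_c),  ω_r=0, ω_s=1
Stage 2: 33(1−ω_c) = −89(0−ω_c)  ⇒  122ω_c = 33  ⇒  ω_c = 33/122
  ⇒ ω_c²/ω_s² = 33/122
Coupling ω_s² = ω_r¹ ⇒ overall = 44/31 × 33/122 = 726/1891

726/1891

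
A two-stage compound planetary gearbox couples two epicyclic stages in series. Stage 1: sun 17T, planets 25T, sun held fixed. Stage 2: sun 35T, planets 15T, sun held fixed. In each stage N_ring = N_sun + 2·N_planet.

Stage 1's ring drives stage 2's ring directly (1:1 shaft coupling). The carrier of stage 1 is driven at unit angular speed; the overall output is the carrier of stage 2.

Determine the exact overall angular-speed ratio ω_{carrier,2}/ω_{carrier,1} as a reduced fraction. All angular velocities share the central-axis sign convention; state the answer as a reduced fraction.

273/335

Stage 1: N_ring = 17 + 2·25 = 67
Stage 1: 17(ω_s−ω_c) = −67(ω_r−ω_c),  ω_s=0, ω_c=1
Stage 1: ω_r = 1 − (17/67)(0−1) = 84/67
  ⇒ ω_r¹/ω_c¹ = 84/67
Stage 2: N_ring = 35 + 2·15 = 65
Stage 2: 35(ω_s−ω_c) = −65(ω_r−ω_c),  ω_s=0, ω_r=1
Stage 2: 35(0−ω_c) = −65(1−ω_c)  ⇒  100ω_c = 65  ⇒  ω_c = 13/20
  ⇒ ω_c²/ω_r² = 13/20
Coupling ω_r² = ω_r¹ ⇒ overall = 84/67 × 13/20 = 273/335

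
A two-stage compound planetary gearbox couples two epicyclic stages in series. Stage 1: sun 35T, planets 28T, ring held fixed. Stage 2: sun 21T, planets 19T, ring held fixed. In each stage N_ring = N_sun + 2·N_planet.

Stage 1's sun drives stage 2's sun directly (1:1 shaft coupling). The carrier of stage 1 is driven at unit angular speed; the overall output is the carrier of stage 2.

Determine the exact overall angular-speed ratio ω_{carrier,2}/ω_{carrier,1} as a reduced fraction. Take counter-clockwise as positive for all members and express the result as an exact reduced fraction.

189/200

Stage 1: N_ring = 35 + 2·28 = 91
Stage 1: 35(ω_s−ω_c) = −91(ω_r−ω_c),  ω_r=0, ω_c=1
Stage 1: ω_s = 1 − (91/35)(0−1) = 18/5
  ⇒ ω_s¹/ω_c¹ = 18/5
Stage 2: N_ring = 21 + 2·19 = 59
Stage 2: 21(ω_s−ω_c) = −59(ω_r−ω_c),  ω_r=0, ω_s=1
Stage 2: 21(1−ω_c) = −59(0−ω_c)  ⇒  80ω_c = 21  ⇒  ω_c = 21/80
  ⇒ ω_c²/ω_s² = 21/80
Coupling ω_s² = ω_s¹ ⇒ overall = 18/5 × 21/80 = 189/200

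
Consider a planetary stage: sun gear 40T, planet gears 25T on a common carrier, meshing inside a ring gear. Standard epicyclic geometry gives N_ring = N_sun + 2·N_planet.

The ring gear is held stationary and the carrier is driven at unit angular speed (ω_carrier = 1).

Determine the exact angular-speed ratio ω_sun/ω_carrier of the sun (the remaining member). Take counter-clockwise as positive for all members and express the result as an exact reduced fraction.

13/4

N_ring = 40 + 2·25 = 90
40(ω_s−ω_c) = −90(ω_r−ω_c),  ω_r=0, ω_c=1
ω_s = 1 − (90/40)(0−1) = 13/4
ω_s/ω_c = 13/4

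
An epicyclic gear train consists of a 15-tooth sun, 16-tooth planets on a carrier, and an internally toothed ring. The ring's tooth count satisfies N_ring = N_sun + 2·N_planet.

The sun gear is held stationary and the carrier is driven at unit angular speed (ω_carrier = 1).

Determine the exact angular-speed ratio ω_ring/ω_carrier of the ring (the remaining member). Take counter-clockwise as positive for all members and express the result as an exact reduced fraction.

62/47

N_ring = 15 + 2·16 = 47
15(ω_s−ω_c) = −47(ω_r−ω_c),  ω_s=0, ω_c=1
ω_r = 1 − (15/47)(0−1) = 62/47
ω_r/ω_c = 62/47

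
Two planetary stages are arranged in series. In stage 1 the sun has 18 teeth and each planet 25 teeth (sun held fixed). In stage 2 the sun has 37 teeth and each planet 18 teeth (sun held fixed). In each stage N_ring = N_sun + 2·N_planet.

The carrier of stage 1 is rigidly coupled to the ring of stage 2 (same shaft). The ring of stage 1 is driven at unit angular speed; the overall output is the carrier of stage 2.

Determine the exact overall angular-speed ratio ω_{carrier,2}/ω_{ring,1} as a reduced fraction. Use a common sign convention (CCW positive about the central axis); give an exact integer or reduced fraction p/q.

Stage 1: N_ring = 18 + 2·25 = 68
Stage 1: 18(ω_s−ω_c) = −68(ω_r−ω_c),  ω_s=0, ω_r=1
Stage 1: 18(0−ω_c) = −68(1−ω_c)  ⇒  86ω_c = 68  ⇒  ω_c = 34/43
  ⇒ ω_c¹/ω_r¹ = 34/43
Stage 2: N_ring = 37 + 2·18 = 73
Stage 2: 37(ω_s−ω_c) = −73(ω_r−ω_c),  ω_s=0, ω_r=1
Stage 2: 37(0−ω_c) = −73(1−ω_c)  ⇒  110ω_c = 73  ⇒  ω_c = 73/110
  ⇒ ω_c²/ω_r² = 73/110
Coupling ω_r² = ω_c¹ ⇒ overall = 34/43 × 73/110 = 1241/2365

1241/2365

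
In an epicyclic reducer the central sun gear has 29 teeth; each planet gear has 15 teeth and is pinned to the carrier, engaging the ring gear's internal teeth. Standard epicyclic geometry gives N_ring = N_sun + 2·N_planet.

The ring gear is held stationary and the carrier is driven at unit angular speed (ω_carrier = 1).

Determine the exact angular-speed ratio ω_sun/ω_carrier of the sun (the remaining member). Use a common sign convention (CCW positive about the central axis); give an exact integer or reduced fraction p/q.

88/29

N_ring = 29 + 2·15 = 59
29(ω_s−ω_c) = −59(ω_r−ω_c),  ω_r=0, ω_c=1
ω_s = 1 − (59/29)(0−1) = 88/29
ω_s/ω_c = 88/29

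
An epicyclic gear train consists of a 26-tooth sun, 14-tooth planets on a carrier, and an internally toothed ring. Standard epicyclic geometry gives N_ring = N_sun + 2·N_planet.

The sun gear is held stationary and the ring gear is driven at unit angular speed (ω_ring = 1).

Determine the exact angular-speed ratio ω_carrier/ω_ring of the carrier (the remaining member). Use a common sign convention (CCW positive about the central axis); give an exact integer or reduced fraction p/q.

N_ring = 26 + 2·14 = 54
26(ω_s−ω_c) = −54(ω_r−ω_c),  ω_s=0, ω_r=1
26(0−ω_c) = −54(1−ω_c)  ⇒  80ω_c = 54  ⇒  ω_c = 27/40
ω_c/ω_r = 27/40

27/40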